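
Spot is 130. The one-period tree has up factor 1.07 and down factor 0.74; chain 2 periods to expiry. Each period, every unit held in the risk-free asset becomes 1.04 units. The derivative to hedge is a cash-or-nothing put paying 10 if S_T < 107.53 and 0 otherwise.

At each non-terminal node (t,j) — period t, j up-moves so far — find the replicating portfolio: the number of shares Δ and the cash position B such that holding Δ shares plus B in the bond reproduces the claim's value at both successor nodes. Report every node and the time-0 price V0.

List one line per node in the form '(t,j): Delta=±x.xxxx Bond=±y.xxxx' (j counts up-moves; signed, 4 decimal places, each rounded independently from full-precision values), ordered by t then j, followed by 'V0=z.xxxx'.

The replicating-portfolio and risk-neutral prices coincide; use p* = (1.04−0.74)/(1.07−0.74) = 0.9091 for the latter.
Payoff layer (t=2): V(2,0)=10.0000, V(2,1)=10.0000, V(2,2)=0.0000
  t=1,j=0: stock 96.2000 → up 102.9340 (V=10.0000), down 71.1880 (V=10.0000). Price 9.6154; hedge Δ=0.0000, bond B=9.6154.
  t=1,j=1: stock 139.1000 → up 148.8370 (V=0.0000), down 102.9340 (V=10.0000). Price 0.8741; hedge Δ=-0.2179, bond B=31.1772.
  t=0,j=0: stock 130.0000 → up 139.1000 (V=0.8741), down 96.2000 (V=9.6154). Price 1.6046; hedge Δ=-0.2038, bond B=28.0933.
Root portfolio cost Δ·130+B reproduces V0=1.6046.

(0,0): Delta=-0.2038 Bond=28.0933
(1,0): Delta=0.0000 Bond=9.6154
(1,1): Delta=-0.2179 Bond=31.1772
V0=1.6046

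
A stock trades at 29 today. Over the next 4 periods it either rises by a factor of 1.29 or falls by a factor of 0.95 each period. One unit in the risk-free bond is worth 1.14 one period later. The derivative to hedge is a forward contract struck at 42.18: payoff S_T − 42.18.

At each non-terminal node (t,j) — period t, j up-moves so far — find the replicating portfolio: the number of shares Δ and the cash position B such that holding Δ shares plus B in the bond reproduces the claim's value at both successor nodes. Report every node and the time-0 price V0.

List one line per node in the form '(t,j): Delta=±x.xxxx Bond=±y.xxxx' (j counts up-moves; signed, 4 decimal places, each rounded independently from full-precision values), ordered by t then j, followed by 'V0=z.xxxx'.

(0,0): Delta=1.0000 Bond=-24.9739
(1,0): Delta=1.0000 Bond=-28.4703
(1,1): Delta=1.0000 Bond=-28.4703
(2,0): Delta=1.0000 Bond=-32.4561
(2,1): Delta=1.0000 Bond=-32.4561
(2,2): Delta=1.0000 Bond=-32.4561
(3,0): Delta=1.0000 Bond=-37.0000
(3,1): Delta=1.0000 Bond=-37.0000
(3,2): Delta=1.0000 Bond=-37.0000
(3,3): Delta=1.0000 Bond=-37.0000
V0=4.0261

Under the risk-neutral measure, an up-move has probability p* = (R−d)/(u−d) = 0.5588 and values discount at R = 1.14.
Payoff layer (t=4): V(4,0)=-18.5593, V(4,1)=-10.1056, V(4,2)=1.3737, V(4,3)=16.9613, V(4,4)=38.1276
(3,0): S=24.8639. Δ = (V_up−V_dn)/(S_up−S_dn) = (-10.1056−-18.5593)/(32.0744−23.6207) = 1.0000. V = [p*·-10.1056 + (1−p*)·-18.5593]/1.14 = -12.1361. B = V − Δ·S = -37.0000.
(3,1): S=33.7625. Δ = (V_up−V_dn)/(S_up−S_dn) = (1.3737−-10.1056)/(43.5537−32.0744) = 1.0000. V = [p*·1.3737 + (1−p*)·-10.1056]/1.14 = -3.2375. B = V − Δ·S = -37.0000.
(3,2): S=45.8460. Δ = (V_up−V_dn)/(S_up−S_dn) = (16.9613−1.3737)/(59.1413−43.5537) = 1.0000. V = [p*·16.9613 + (1−p*)·1.3737]/1.14 = 8.8460. B = V − Δ·S = -37.0000.
(3,3): S=62.2540. Δ = (V_up−V_dn)/(S_up−S_dn) = (38.1276−16.9613)/(80.3076−59.1413) = 1.0000. V = [p*·38.1276 + (1−p*)·16.9613]/1.14 = 25.2540. B = V − Δ·S = -37.0000.
(2,0): S=26.1725. Δ = (V_up−V_dn)/(S_up−S_dn) = (-3.2375−-12.1361)/(33.7625−24.8639) = 1.0000. V = [p*·-3.2375 + (1−p*)·-12.1361]/1.14 = -6.2836. B = V − Δ·S = -32.4561.
(2,1): S=35.5395. Δ = (V_up−V_dn)/(S_up−S_dn) = (8.8460−-3.2375)/(45.8460−33.7625) = 1.0000. V = [p*·8.8460 + (1−p*)·-3.2375]/1.14 = 3.0834. B = V − Δ·S = -32.4561.
(2,2): S=48.2589. Δ = (V_up−V_dn)/(S_up−S_dn) = (25.2540−8.8460)/(62.2540−45.8460) = 1.0000. V = [p*·25.2540 + (1−p*)·8.8460]/1.14 = 15.8028. B = V − Δ·S = -32.4561.
(1,0): S=27.5500. Δ = (V_up−V_dn)/(S_up−S_dn) = (3.0834−-6.2836)/(35.5395−26.1725) = 1.0000. V = [p*·3.0834 + (1−p*)·-6.2836]/1.14 = -0.9203. B = V − Δ·S = -28.4703.
(1,1): S=37.4100. Δ = (V_up−V_dn)/(S_up−S_dn) = (15.8028−3.0834)/(48.2589−35.5395) = 1.0000. V = [p*·15.8028 + (1−p*)·3.0834]/1.14 = 8.9397. B = V − Δ·S = -28.4703.
(0,0): S=29.0000. Δ = (V_up−V_dn)/(S_up−S_dn) = (8.9397−-0.9203)/(37.4100−27.5500) = 1.0000. V = [p*·8.9397 + (1−p*)·-0.9203]/1.14 = 4.0261. B = V − Δ·S = -24.9739.
Self-financing check: at every node Δ·S+B equals the discounted successor values.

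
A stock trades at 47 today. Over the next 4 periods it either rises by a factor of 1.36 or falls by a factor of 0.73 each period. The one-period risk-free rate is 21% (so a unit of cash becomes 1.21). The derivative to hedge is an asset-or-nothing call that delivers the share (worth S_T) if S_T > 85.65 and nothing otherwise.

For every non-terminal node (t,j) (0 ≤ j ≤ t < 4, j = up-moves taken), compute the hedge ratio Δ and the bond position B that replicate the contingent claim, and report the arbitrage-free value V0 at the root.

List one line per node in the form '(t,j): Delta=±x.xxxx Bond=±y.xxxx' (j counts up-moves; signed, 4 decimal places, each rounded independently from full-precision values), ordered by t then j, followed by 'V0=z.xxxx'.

The replicating-portfolio and risk-neutral prices coincide; use p* = (1.21−0.73)/(1.36−0.73) = 0.7619 for the latter.
Terminal payoffs: V(4,0)=0.0000, V(4,1)=0.0000, V(4,2)=0.0000, V(4,3)=86.3053, V(4,4)=160.7879
  t=3,j=0: stock 18.2838 → up 24.8660 (V=0.0000), down 13.3472 (V=0.0000). Price 0.0000; hedge Δ=0.0000, bond B=0.0000.
  t=3,j=1: stock 34.0630 → up 46.3256 (V=0.0000), down 24.8660 (V=0.0000). Price 0.0000; hedge Δ=0.0000, bond B=0.0000.
  t=3,j=2: stock 63.4598 → up 86.3053 (V=86.3053), down 46.3256 (V=0.0000). Price 54.3441; hedge Δ=2.1587, bond B=-82.6484.
  t=3,j=3: stock 118.2264 → up 160.7879 (V=160.7879), down 86.3053 (V=86.3053). Price 118.2264; hedge Δ=1.0000, bond B=0.0000.
  t=2,j=0: stock 25.0463 → up 34.0630 (V=0.0000), down 18.2838 (V=0.0000). Price 0.0000; hedge Δ=0.0000, bond B=0.0000.
  t=2,j=1: stock 46.6616 → up 63.4598 (V=54.3441), down 34.0630 (V=0.0000). Price 34.2191; hedge Δ=1.8486, bond B=-52.0415.
  t=2,j=2: stock 86.9312 → up 118.2264 (V=118.2264), down 63.4598 (V=54.3441). Price 85.1375; hedge Δ=1.1664, bond B=-16.2630.
  t=1,j=0: stock 34.3100 → up 46.6616 (V=34.2191), down 25.0463 (V=0.0000). Price 21.5468; hedge Δ=1.5831, bond B=-32.7691.
  t=1,j=1: stock 63.9200 → up 86.9312 (V=85.1375), down 46.6616 (V=34.2191). Price 60.3422; hedge Δ=1.2644, bond B=-20.4807.
  t=0,j=0: stock 47.0000 → up 63.9200 (V=60.3422), down 34.3100 (V=21.5468). Price 42.2357; hedge Δ=1.3102, bond B=-19.3442.
Self-financing check: at every node Δ·S+B equals the discounted successor values.

(0,0): Delta=1.3102 Bond=-19.3442
(1,0): Delta=1.5831 Bond=-32.7691
(1,1): Delta=1.2644 Bond=-20.4807
(2,0): Delta=0.0000 Bond=0.0000
(2,1): Delta=1.8486 Bond=-52.0415
(2,2): Delta=1.1664 Bond=-16.2630
(3,0): Delta=0.0000 Bond=0.0000
(3,1): Delta=0.0000 Bond=0.0000
(3,2): Delta=2.1587 Bond=-82.6484
(3,3): Delta=1.0000 Bond=0.0000
V0=42.2357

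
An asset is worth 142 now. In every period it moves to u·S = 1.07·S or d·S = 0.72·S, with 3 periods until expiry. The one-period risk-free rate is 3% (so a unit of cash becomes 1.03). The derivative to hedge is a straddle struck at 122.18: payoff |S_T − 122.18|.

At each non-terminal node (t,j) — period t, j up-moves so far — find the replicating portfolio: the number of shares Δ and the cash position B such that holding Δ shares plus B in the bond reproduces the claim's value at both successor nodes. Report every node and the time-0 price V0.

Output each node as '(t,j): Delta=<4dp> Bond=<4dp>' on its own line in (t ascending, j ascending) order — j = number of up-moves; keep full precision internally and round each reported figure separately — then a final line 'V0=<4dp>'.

Risk-neutral probability p* = (R−d)/(u−d) = (1.03−0.72)/(1.07−0.72) = 0.8857.
At expiry t=3: V(3,0)=69.1788, V(3,1)=43.4143, V(3,2)=5.1254, V(3,3)=51.7761
Node (2,0) S=73.6128: V=(p*·43.4143+(1−p*)·69.1788)/1.03=45.0086; Δ=(43.4143−69.1788)/(78.7657−53.0012)=-1.0000; B=V−Δ·S=118.6214
Node (2,1) S=109.3968: V=(p*·5.1254+(1−p*)·43.4143)/1.03=9.2246; Δ=(5.1254−43.4143)/(117.0546−78.7657)=-1.0000; B=V−Δ·S=118.6214
Node (2,2) S=162.5758: V=(p*·51.7761+(1−p*)·5.1254)/1.03=45.0918; Δ=(51.7761−5.1254)/(173.9561−117.0546)=0.8198; B=V−Δ·S=-88.1958
Node (1,0) S=102.2400: V=(p*·9.2246+(1−p*)·45.0086)/1.03=12.9264; Δ=(9.2246−45.0086)/(109.3968−73.6128)=-1.0000; B=V−Δ·S=115.1664
Node (1,1) S=151.9400: V=(p*·45.0918+(1−p*)·9.2246)/1.03=39.7988; Δ=(45.0918−9.2246)/(162.5758−109.3968)=0.6745; B=V−Δ·S=-62.6792
Node (0,0) S=142.0000: V=(p*·39.7988+(1−p*)·12.9264)/1.03=35.6579; Δ=(39.7988−12.9264)/(151.9400−102.2400)=0.5407; B=V−Δ·S=-41.1204
Self-financing check: at every node Δ·S+B equals the discounted successor values.

(0,0): Delta=0.5407 Bond=-41.1204
(1,0): Delta=-1.0000 Bond=115.1664
(1,1): Delta=0.6745 Bond=-62.6792
(2,0): Delta=-1.0000 Bond=118.6214
(2,1): Delta=-1.0000 Bond=118.6214
(2,2): Delta=0.8198 Bond=-88.1958
V0=35.6579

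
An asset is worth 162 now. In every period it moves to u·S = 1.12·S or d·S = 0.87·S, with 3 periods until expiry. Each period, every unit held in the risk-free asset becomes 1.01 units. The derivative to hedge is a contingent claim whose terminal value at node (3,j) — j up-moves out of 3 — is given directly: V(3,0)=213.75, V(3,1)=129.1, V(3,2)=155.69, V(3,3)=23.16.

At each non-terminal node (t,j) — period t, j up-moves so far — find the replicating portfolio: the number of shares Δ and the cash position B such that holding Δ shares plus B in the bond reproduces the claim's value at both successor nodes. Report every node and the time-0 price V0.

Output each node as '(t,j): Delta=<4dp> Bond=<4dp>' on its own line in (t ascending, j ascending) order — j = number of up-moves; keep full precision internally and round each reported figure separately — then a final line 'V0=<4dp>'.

No-arbitrage ⇒ martingale measure with p* = (R−d)/(u−d) = 0.5600.
Terminal values V(3,·): V(3,0)=213.7500, V(3,1)=129.1000, V(3,2)=155.6900, V(3,3)=23.1600
(2,0): S=122.6178. Δ = (V_up−V_dn)/(S_up−S_dn) = (129.1000−213.7500)/(137.3319−106.6775) = -2.7614. V = [p*·129.1000 + (1−p*)·213.7500]/1.01 = 164.6990. B = V − Δ·S = 503.2990.
(2,1): S=157.8528. Δ = (V_up−V_dn)/(S_up−S_dn) = (155.6900−129.1000)/(176.7951−137.3319) = 0.6738. V = [p*·155.6900 + (1−p*)·129.1000]/1.01 = 142.5648. B = V − Δ·S = 36.2048.
(2,2): S=203.2128. Δ = (V_up−V_dn)/(S_up−S_dn) = (23.1600−155.6900)/(227.5983−176.7951) = -2.6087. V = [p*·23.1600 + (1−p*)·155.6900]/1.01 = 80.6665. B = V − Δ·S = 610.7865.
(1,0): S=140.9400. Δ = (V_up−V_dn)/(S_up−S_dn) = (142.5648−164.6990)/(157.8528−122.6178) = -0.6282. V = [p*·142.5648 + (1−p*)·164.6990]/1.01 = 150.7959. B = V − Δ·S = 239.3329.
(1,1): S=181.4400. Δ = (V_up−V_dn)/(S_up−S_dn) = (80.6665−142.5648)/(203.2128−157.8528) = -1.3646. V = [p*·80.6665 + (1−p*)·142.5648]/1.01 = 106.8334. B = V − Δ·S = 354.4263.
(0,0): S=162.0000. Δ = (V_up−V_dn)/(S_up−S_dn) = (106.8334−150.7959)/(181.4400−140.9400) = -1.0855. V = [p*·106.8334 + (1−p*)·150.7959]/1.01 = 124.9276. B = V − Δ·S = 300.7774.
The time-0 hedge costs 124.9276, which is the no-arbitrage price.

(0,0): Delta=-1.0855 Bond=300.7774
(1,0): Delta=-0.6282 Bond=239.3329
(1,1): Delta=-1.3646 Bond=354.4263
(2,0): Delta=-2.7614 Bond=503.2990
(2,1): Delta=0.6738 Bond=36.2048
(2,2): Delta=-2.6087 Bond=610.7865
V0=124.9276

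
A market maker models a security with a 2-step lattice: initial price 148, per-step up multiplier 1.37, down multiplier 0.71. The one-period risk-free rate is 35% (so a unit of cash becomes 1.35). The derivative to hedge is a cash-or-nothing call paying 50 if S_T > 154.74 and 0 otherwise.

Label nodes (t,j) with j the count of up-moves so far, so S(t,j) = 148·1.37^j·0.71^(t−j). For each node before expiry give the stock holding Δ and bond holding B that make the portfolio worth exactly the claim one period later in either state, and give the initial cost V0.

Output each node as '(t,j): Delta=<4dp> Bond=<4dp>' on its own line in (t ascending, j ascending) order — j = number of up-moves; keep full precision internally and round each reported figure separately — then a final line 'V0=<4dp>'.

(0,0): Delta=0.3677 Bond=-28.6189
(1,0): Delta=0.0000 Bond=0.0000
(1,1): Delta=0.3736 Bond=-39.8429
V0=25.7973

Since d<R<u, set p* = (R−d)/(u−d) = 0.9697; price each node as the discounted p*-expectation of its children.
At expiry t=2: V(2,0)=0.0000, V(2,1)=0.0000, V(2,2)=50.0000
(1,0): S=105.0800. Δ = (V_up−V_dn)/(S_up−S_dn) = (0.0000−0.0000)/(143.9596−74.6068) = 0.0000. V = [p*·0.0000 + (1−p*)·0.0000]/1.35 = 0.0000. B = V − Δ·S = 0.0000.
(1,1): S=202.7600. Δ = (V_up−V_dn)/(S_up−S_dn) = (50.0000−0.0000)/(277.7812−143.9596) = 0.3736. V = [p*·50.0000 + (1−p*)·0.0000]/1.35 = 35.9147. B = V − Δ·S = -39.8429.
(0,0): S=148.0000. Δ = (V_up−V_dn)/(S_up−S_dn) = (35.9147−0.0000)/(202.7600−105.0800) = 0.3677. V = [p*·35.9147 + (1−p*)·0.0000]/1.35 = 25.7973. B = V − Δ·S = -28.6189.
Check: Δ(0,0)·S0 + B(0,0) = 25.7973 = V0.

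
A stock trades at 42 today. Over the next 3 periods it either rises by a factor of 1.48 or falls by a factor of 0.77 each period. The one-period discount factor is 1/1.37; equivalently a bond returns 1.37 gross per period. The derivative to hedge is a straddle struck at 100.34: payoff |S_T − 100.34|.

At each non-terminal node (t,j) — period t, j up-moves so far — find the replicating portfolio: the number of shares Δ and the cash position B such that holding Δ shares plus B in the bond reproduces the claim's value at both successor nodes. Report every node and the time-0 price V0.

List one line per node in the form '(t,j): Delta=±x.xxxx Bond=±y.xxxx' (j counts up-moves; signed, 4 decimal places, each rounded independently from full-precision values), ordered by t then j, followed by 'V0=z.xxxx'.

(0,0): Delta=-0.0860 Bond=17.4471
(1,0): Delta=-1.0000 Bond=53.4605
(1,1): Delta=0.0012 Bond=18.4835
(2,0): Delta=-1.0000 Bond=73.2409
(2,1): Delta=-1.0000 Bond=73.2409
(2,2): Delta=0.0966 Bond=16.5374
V0=13.8341

Under the risk-neutral measure, an up-move has probability p* = (R−d)/(u−d) = 0.8451 and values discount at R = 1.37.
Payoff layer (t=3): V(3,0)=81.1656, V(3,1)=63.4853, V(3,2)=29.5025, V(3,3)=35.8153
  t=2,j=0: stock 24.9018 → up 36.8547 (V=63.4853), down 19.1744 (V=81.1656). Price 48.3391; hedge Δ=-1.0000, bond B=73.2409.
  t=2,j=1: stock 47.8632 → up 70.8375 (V=29.5025), down 36.8547 (V=63.4853). Price 25.3777; hedge Δ=-1.0000, bond B=73.2409.
  t=2,j=2: stock 91.9968 → up 136.1553 (V=35.8153), down 70.8375 (V=29.5025). Price 25.4286; hedge Δ=0.0966, bond B=16.5374.
  t=1,j=0: stock 32.3400 → up 47.8632 (V=25.3777), down 24.9018 (V=48.3391). Price 21.1205; hedge Δ=-1.0000, bond B=53.4605.
  t=1,j=1: stock 62.1600 → up 91.9968 (V=25.4286), down 47.8632 (V=25.3777). Price 18.5553; hedge Δ=0.0012, bond B=18.4835.
  t=0,j=0: stock 42.0000 → up 62.1600 (V=18.5553), down 32.3400 (V=21.1205). Price 13.8341; hedge Δ=-0.0860, bond B=17.4471.
Self-financing check: at every node Δ·S+B equals the discounted successor values.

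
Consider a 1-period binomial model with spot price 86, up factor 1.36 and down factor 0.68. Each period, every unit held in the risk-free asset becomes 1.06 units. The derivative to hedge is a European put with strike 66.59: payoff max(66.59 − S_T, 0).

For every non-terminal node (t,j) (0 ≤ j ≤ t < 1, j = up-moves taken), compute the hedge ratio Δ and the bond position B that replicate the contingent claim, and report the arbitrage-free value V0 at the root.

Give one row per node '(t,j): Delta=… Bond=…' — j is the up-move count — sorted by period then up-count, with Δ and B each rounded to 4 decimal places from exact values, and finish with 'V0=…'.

The replicating-portfolio and risk-neutral prices coincide; use p* = (1.06−0.68)/(1.36−0.68) = 0.5588 for the latter.
At expiry t=1: V(1,0)=8.1100, V(1,1)=0.0000
  t=0,j=0: stock 86.0000 → up 116.9600 (V=0.0000), down 58.4800 (V=8.1100). Price 3.3754; hedge Δ=-0.1387, bond B=15.3019.
Self-financing check: at every node Δ·S+B equals the discounted successor values.

(0,0): Delta=-0.1387 Bond=15.3019
V0=3.3754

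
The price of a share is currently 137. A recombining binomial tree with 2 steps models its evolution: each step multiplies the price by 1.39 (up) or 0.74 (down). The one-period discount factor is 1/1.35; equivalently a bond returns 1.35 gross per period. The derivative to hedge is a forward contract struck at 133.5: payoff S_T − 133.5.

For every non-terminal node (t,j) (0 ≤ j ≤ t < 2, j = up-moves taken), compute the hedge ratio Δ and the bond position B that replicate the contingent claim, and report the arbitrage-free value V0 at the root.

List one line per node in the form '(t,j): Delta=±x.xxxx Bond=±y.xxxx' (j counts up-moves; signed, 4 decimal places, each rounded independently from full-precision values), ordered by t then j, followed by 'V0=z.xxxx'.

(0,0): Delta=1.0000 Bond=-73.2510
(1,0): Delta=1.0000 Bond=-98.8889
(1,1): Delta=1.0000 Bond=-98.8889
V0=63.7490

Risk-neutral probability p* = (R−d)/(u−d) = (1.35−0.74)/(1.39−0.74) = 0.9385.
At expiry t=2: V(2,0)=-58.4788, V(2,1)=7.4182, V(2,2)=131.1977
(1,0): S=101.3800. Δ = (V_up−V_dn)/(S_up−S_dn) = (7.4182−-58.4788)/(140.9182−75.0212) = 1.0000. V = [p*·7.4182 + (1−p*)·-58.4788]/1.35 = 2.4911. B = V − Δ·S = -98.8889.
(1,1): S=190.4300. Δ = (V_up−V_dn)/(S_up−S_dn) = (131.1977−7.4182)/(264.6977−140.9182) = 1.0000. V = [p*·131.1977 + (1−p*)·7.4182]/1.35 = 91.5411. B = V − Δ·S = -98.8889.
(0,0): S=137.0000. Δ = (V_up−V_dn)/(S_up−S_dn) = (91.5411−2.4911)/(190.4300−101.3800) = 1.0000. V = [p*·91.5411 + (1−p*)·2.4911]/1.35 = 63.7490. B = V − Δ·S = -73.2510.
Self-financing check: at every node Δ·S+B equals the discounted successor values.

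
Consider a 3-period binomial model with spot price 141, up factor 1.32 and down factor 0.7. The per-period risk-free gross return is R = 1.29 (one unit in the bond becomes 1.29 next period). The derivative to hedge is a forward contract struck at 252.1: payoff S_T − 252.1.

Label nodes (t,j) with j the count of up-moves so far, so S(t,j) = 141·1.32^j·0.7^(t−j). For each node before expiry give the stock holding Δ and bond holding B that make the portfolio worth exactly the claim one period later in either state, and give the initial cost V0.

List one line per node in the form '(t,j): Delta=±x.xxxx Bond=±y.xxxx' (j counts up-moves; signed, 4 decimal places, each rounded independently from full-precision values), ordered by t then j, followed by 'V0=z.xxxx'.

The replicating-portfolio and risk-neutral prices coincide; use p* = (1.29−0.7)/(1.32−0.7) = 0.9516 for the latter.
Terminal payoffs: V(3,0)=-203.7370, V(3,1)=-160.9012, V(3,2)=-80.1251, V(3,3)=72.1955
  t=2,j=0: stock 69.0900 → up 91.1988 (V=-160.9012), down 48.3630 (V=-203.7370). Price -126.3364; hedge Δ=1.0000, bond B=-195.4264.
  t=2,j=1: stock 130.2840 → up 171.9749 (V=-80.1251), down 91.1988 (V=-160.9012). Price -65.1424; hedge Δ=1.0000, bond B=-195.4264.
  t=2,j=2: stock 245.6784 → up 324.2955 (V=72.1955), down 171.9749 (V=-80.1251). Price 50.2520; hedge Δ=1.0000, bond B=-195.4264.
  t=1,j=0: stock 98.7000 → up 130.2840 (V=-65.1424), down 69.0900 (V=-126.3364). Price -52.7933; hedge Δ=1.0000, bond B=-151.4933.
  t=1,j=1: stock 186.1200 → up 245.6784 (V=50.2520), down 130.2840 (V=-65.1424). Price 34.6267; hedge Δ=1.0000, bond B=-151.4933.
  t=0,j=0: stock 141.0000 → up 186.1200 (V=34.6267), down 98.7000 (V=-52.7933). Price 23.5633; hedge Δ=1.0000, bond B=-117.4367.
The time-0 hedge costs 23.5633, which is the no-arbitrage price.

(0,0): Delta=1.0000 Bond=-117.4367
(1,0): Delta=1.0000 Bond=-151.4933
(1,1): Delta=1.0000 Bond=-151.4933
(2,0): Delta=1.0000 Bond=-195.4264
(2,1): Delta=1.0000 Bond=-195.4264
(2,2): Delta=1.0000 Bond=-195.4264
V0=23.5633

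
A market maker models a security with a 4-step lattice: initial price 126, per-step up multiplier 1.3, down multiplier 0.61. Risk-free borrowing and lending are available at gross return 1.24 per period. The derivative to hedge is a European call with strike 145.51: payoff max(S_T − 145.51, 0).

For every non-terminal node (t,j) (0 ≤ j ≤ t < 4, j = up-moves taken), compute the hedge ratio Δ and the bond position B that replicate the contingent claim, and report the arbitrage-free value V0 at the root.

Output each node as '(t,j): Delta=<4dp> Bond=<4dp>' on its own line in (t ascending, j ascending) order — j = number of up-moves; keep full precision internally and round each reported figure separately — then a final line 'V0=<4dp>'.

The replicating-portfolio and risk-neutral prices coincide; use p* = (1.24−0.61)/(1.3−0.61) = 0.9130 for the latter.
Payoff layer (t=4): V(4,0)=0.0000, V(4,1)=0.0000, V(4,2)=0.0000, V(4,3)=23.3514, V(4,4)=214.3586
Node (3,0) S=28.5996: V=(p*·0.0000+(1−p*)·0.0000)/1.24=0.0000; Δ=(0.0000−0.0000)/(37.1795−17.4458)=0.0000; B=V−Δ·S=0.0000
Node (3,1) S=60.9500: V=(p*·0.0000+(1−p*)·0.0000)/1.24=0.0000; Δ=(0.0000−0.0000)/(79.2350−37.1795)=0.0000; B=V−Δ·S=0.0000
Node (3,2) S=129.8934: V=(p*·23.3514+(1−p*)·0.0000)/1.24=17.1942; Δ=(23.3514−0.0000)/(168.8614−79.2350)=0.2605; B=V−Δ·S=-16.6484
Node (3,3) S=276.8220: V=(p*·214.3586+(1−p*)·23.3514)/1.24=159.4752; Δ=(214.3586−23.3514)/(359.8686−168.8614)=1.0000; B=V−Δ·S=-117.3468
Node (2,0) S=46.8846: V=(p*·0.0000+(1−p*)·0.0000)/1.24=0.0000; Δ=(0.0000−0.0000)/(60.9500−28.5996)=0.0000; B=V−Δ·S=0.0000
Node (2,1) S=99.9180: V=(p*·17.1942+(1−p*)·0.0000)/1.24=12.6606; Δ=(17.1942−0.0000)/(129.8934−60.9500)=0.2494; B=V−Δ·S=-12.2586
Node (2,2) S=212.9400: V=(p*·159.4752+(1−p*)·17.1942)/1.24=118.6314; Δ=(159.4752−17.1942)/(276.8220−129.8934)=0.9684; B=V−Δ·S=-87.5729
Node (1,0) S=76.8600: V=(p*·12.6606+(1−p*)·0.0000)/1.24=9.3223; Δ=(12.6606−0.0000)/(99.9180−46.8846)=0.2387; B=V−Δ·S=-9.0263
Node (1,1) S=163.8000: V=(p*·118.6314+(1−p*)·12.6606)/1.24=88.2392; Δ=(118.6314−12.6606)/(212.9400−99.9180)=0.9376; B=V−Δ·S=-65.3418
Node (0,0) S=126.0000: V=(p*·88.2392+(1−p*)·9.3223)/1.24=65.6265; Δ=(88.2392−9.3223)/(163.8000−76.8600)=0.9077; B=V−Δ·S=-48.7458
Each (Δ,B) replicates both successor values, so the strategy is self-financing and V0 is arbitrage-free.

(0,0): Delta=0.9077 Bond=-48.7458
(1,0): Delta=0.2387 Bond=-9.0263
(1,1): Delta=0.9376 Bond=-65.3418
(2,0): Delta=0.0000 Bond=0.0000
(2,1): Delta=0.2494 Bond=-12.2586
(2,2): Delta=0.9684 Bond=-87.5729
(3,0): Delta=0.0000 Bond=0.0000
(3,1): Delta=0.0000 Bond=0.0000
(3,2): Delta=0.2605 Bond=-16.6484
(3,3): Delta=1.0000 Bond=-117.3468
V0=65.6265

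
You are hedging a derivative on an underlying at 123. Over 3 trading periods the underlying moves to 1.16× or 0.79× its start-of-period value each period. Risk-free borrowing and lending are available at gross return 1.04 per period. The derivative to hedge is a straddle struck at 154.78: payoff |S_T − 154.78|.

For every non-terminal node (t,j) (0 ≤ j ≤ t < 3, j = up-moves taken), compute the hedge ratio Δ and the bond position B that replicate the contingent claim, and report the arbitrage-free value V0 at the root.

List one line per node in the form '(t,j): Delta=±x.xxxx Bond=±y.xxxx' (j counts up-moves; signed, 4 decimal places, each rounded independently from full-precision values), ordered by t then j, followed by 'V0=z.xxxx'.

(0,0): Delta=-0.3098 Bond=73.1086
(1,0): Delta=-1.0000 Bond=143.1028
(1,1): Delta=-0.0841 Bond=43.8394
(2,0): Delta=-1.0000 Bond=148.8269
(2,1): Delta=-1.0000 Bond=148.8269
(2,2): Delta=0.2153 Bond=-3.9593
V0=35.0072

Risk-neutral probability p* = (R−d)/(u−d) = (1.04−0.79)/(1.16−0.79) = 0.6757.
Terminal payoffs: V(3,0)=94.1362, V(3,1)=65.7334, V(3,2)=24.0280, V(3,3)=37.2102
  t=2,j=0: stock 76.7643 → up 89.0466 (V=65.7334), down 60.6438 (V=94.1362). Price 72.0626; hedge Δ=-1.0000, bond B=148.8269.
  t=2,j=1: stock 112.7172 → up 130.7520 (V=24.0280), down 89.0466 (V=65.7334). Price 36.1097; hedge Δ=-1.0000, bond B=148.8269.
  t=2,j=2: stock 165.5088 → up 191.9902 (V=37.2102), down 130.7520 (V=24.0280). Price 31.6682; hedge Δ=0.2153, bond B=-3.9593.
  t=1,j=0: stock 97.1700 → up 112.7172 (V=36.1097), down 76.7643 (V=72.0626). Price 45.9328; hedge Δ=-1.0000, bond B=143.1028.
  t=1,j=1: stock 142.6800 → up 165.5088 (V=31.6682), down 112.7172 (V=36.1097). Price 31.8353; hedge Δ=-0.0841, bond B=43.8394.
  t=0,j=0: stock 123.0000 → up 142.6800 (V=31.8353), down 97.1700 (V=45.9328). Price 35.0072; hedge Δ=-0.3098, bond B=73.1086.
Each (Δ,B) replicates both successor values, so the strategy is self-financing and V0 is arbitrage-free.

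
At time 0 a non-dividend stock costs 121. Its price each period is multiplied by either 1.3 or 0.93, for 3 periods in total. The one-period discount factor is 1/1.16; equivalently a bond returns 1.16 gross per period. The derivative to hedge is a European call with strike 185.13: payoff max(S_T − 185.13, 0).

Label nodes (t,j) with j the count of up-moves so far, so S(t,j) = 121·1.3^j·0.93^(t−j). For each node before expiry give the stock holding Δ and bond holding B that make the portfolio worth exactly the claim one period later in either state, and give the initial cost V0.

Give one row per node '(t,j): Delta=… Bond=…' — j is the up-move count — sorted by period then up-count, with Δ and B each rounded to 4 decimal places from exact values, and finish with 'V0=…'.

(0,0): Delta=0.5247 Bond=-49.6527
(1,0): Delta=0.0649 Bond=-5.8589
(1,1): Delta=0.7249 Bond=-89.0900
(2,0): Delta=0.0000 Bond=0.0000
(2,1): Delta=0.0932 Bond=-10.9331
(2,2): Delta=1.0000 Bond=-159.5948
V0=13.8377

Under the risk-neutral measure, an up-move has probability p* = (R−d)/(u−d) = 0.6216 and values discount at R = 1.16.
Payoff layer (t=3): V(3,0)=0.0000, V(3,1)=0.0000, V(3,2)=5.0457, V(3,3)=80.7070
(2,0): S=104.6529. Δ = (V_up−V_dn)/(S_up−S_dn) = (0.0000−0.0000)/(136.0488−97.3272) = 0.0000. V = [p*·0.0000 + (1−p*)·0.0000]/1.16 = 0.0000. B = V − Δ·S = 0.0000.
(2,1): S=146.2890. Δ = (V_up−V_dn)/(S_up−S_dn) = (5.0457−0.0000)/(190.1757−136.0488) = 0.0932. V = [p*·5.0457 + (1−p*)·0.0000]/1.16 = 2.7039. B = V − Δ·S = -10.9331.
(2,2): S=204.4900. Δ = (V_up−V_dn)/(S_up−S_dn) = (80.7070−5.0457)/(265.8370−190.1757) = 1.0000. V = [p*·80.7070 + (1−p*)·5.0457]/1.16 = 44.8952. B = V − Δ·S = -159.5948.
(1,0): S=112.5300. Δ = (V_up−V_dn)/(S_up−S_dn) = (2.7039−0.0000)/(146.2890−104.6529) = 0.0649. V = [p*·2.7039 + (1−p*)·0.0000]/1.16 = 1.4490. B = V − Δ·S = -5.8589.
(1,1): S=157.3000. Δ = (V_up−V_dn)/(S_up−S_dn) = (44.8952−2.7039)/(204.4900−146.2890) = 0.7249. V = [p*·44.8952 + (1−p*)·2.7039]/1.16 = 24.9404. B = V − Δ·S = -89.0900.
(0,0): S=121.0000. Δ = (V_up−V_dn)/(S_up−S_dn) = (24.9404−1.4490)/(157.3000−112.5300) = 0.5247. V = [p*·24.9404 + (1−p*)·1.4490]/1.16 = 13.8377. B = V − Δ·S = -49.6527.
Check: Δ(0,0)·S0 + B(0,0) = 13.8377 = V0.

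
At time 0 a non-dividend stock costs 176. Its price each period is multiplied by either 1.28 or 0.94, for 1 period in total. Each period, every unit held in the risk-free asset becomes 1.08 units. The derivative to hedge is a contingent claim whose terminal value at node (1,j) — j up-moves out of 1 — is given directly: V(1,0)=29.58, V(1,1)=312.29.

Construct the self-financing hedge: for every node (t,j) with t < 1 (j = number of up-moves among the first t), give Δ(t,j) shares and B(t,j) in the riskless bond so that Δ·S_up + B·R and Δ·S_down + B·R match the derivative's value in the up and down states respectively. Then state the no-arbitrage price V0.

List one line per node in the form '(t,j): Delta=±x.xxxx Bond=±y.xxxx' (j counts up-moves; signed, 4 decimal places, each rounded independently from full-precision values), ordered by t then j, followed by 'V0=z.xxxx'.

(0,0): Delta=4.7244 Bond=-696.3241
V0=135.1759

Since d<R<u, set p* = (R−d)/(u−d) = 0.4118; price each node as the discounted p*-expectation of its children.
Payoff layer (t=1): V(1,0)=29.5800, V(1,1)=312.2900
(0,0): S=176.0000. Δ = (V_up−V_dn)/(S_up−S_dn) = (312.2900−29.5800)/(225.2800−165.4400) = 4.7244. V = [p*·312.2900 + (1−p*)·29.5800]/1.08 = 135.1759. B = V − Δ·S = -696.3241.
Root portfolio cost Δ·176+B reproduces V0=135.1759.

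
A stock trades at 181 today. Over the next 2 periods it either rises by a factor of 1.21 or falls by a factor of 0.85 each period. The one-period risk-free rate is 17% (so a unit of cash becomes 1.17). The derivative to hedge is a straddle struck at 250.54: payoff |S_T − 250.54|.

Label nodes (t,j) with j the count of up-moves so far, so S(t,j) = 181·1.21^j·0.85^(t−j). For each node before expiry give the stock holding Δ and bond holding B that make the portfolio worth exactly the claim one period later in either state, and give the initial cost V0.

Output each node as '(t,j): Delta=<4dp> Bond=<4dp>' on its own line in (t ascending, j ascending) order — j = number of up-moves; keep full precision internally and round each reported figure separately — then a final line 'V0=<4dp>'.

Under the risk-neutral measure, an up-move has probability p* = (R−d)/(u−d) = 0.8889 and values discount at R = 1.17.
Payoff layer (t=2): V(2,0)=119.7675, V(2,1)=64.3815, V(2,2)=14.4621
(1,0): S=153.8500. Δ = (V_up−V_dn)/(S_up−S_dn) = (64.3815−119.7675)/(186.1585−130.7725) = -1.0000. V = [p*·64.3815 + (1−p*)·119.7675]/1.17 = 60.2868. B = V − Δ·S = 214.1368.
(1,1): S=219.0100. Δ = (V_up−V_dn)/(S_up−S_dn) = (14.4621−64.3815)/(265.0021−186.1585) = -0.6331. V = [p*·14.4621 + (1−p*)·64.3815]/1.17 = 17.1015. B = V − Δ·S = 155.7665.
(0,0): S=181.0000. Δ = (V_up−V_dn)/(S_up−S_dn) = (17.1015−60.2868)/(219.0100−153.8500) = -0.6628. V = [p*·17.1015 + (1−p*)·60.2868]/1.17 = 18.7178. B = V − Δ·S = 138.6770.
Each (Δ,B) replicates both successor values, so the strategy is self-financing and V0 is arbitrage-free.

(0,0): Delta=-0.6628 Bond=138.6770
(1,0): Delta=-1.0000 Bond=214.1368
(1,1): Delta=-0.6331 Bond=155.7665
V0=18.7178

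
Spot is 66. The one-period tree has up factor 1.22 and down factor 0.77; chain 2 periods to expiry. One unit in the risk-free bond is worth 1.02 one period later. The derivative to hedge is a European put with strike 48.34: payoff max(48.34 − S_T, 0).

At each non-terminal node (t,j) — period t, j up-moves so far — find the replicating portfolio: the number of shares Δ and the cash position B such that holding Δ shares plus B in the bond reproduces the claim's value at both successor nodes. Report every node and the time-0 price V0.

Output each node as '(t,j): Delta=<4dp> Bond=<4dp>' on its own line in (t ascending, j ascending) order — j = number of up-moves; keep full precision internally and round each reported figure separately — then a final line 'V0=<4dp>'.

Under the risk-neutral measure, an up-move has probability p* = (R−d)/(u−d) = 0.5556 and values discount at R = 1.02.
Payoff layer (t=2): V(2,0)=9.2086, V(2,1)=0.0000, V(2,2)=0.0000
Node (1,0) S=50.8200: V=(p*·0.0000+(1−p*)·9.2086)/1.02=4.0125; Δ=(0.0000−9.2086)/(62.0004−39.1314)=-0.4027; B=V−Δ·S=24.4760
Node (1,1) S=80.5200: V=(p*·0.0000+(1−p*)·0.0000)/1.02=0.0000; Δ=(0.0000−0.0000)/(98.2344−62.0004)=0.0000; B=V−Δ·S=0.0000
Node (0,0) S=66.0000: V=(p*·0.0000+(1−p*)·4.0125)/1.02=1.7483; Δ=(0.0000−4.0125)/(80.5200−50.8200)=-0.1351; B=V−Δ·S=10.6649
The time-0 hedge costs 1.7483, which is the no-arbitrage price.

(0,0): Delta=-0.1351 Bond=10.6649
(1,0): Delta=-0.4027 Bond=24.4760
(1,1): Delta=0.0000 Bond=0.0000
V0=1.7483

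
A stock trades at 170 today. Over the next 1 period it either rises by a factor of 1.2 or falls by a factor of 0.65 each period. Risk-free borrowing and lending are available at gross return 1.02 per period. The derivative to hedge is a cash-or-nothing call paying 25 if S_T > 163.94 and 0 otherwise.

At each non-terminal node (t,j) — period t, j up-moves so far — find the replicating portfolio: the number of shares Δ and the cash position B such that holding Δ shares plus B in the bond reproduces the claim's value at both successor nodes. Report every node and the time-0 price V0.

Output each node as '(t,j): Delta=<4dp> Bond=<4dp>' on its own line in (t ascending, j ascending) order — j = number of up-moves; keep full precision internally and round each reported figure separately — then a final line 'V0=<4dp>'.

Risk-neutral probability p* = (R−d)/(u−d) = (1.02−0.65)/(1.2−0.65) = 0.6727.
Terminal payoffs: V(1,0)=0.0000, V(1,1)=25.0000
  t=0,j=0: stock 170.0000 → up 204.0000 (V=25.0000), down 110.5000 (V=0.0000). Price 16.4884; hedge Δ=0.2674, bond B=-28.9661.
The time-0 hedge costs 16.4884, which is the no-arbitrage price.

(0,0): Delta=0.2674 Bond=-28.9661
V0=16.4884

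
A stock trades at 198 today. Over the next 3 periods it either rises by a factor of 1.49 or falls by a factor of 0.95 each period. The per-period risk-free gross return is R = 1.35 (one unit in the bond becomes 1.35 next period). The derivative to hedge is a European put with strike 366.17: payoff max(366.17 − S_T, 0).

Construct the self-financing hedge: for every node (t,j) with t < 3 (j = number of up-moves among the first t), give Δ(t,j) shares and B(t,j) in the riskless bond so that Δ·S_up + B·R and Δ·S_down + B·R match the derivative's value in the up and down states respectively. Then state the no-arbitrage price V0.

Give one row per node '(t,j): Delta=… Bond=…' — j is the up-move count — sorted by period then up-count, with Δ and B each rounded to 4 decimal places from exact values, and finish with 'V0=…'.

The replicating-portfolio and risk-neutral prices coincide; use p* = (1.35−0.95)/(1.49−0.95) = 0.7407 for the latter.
Terminal values V(3,·): V(3,0)=196.4098, V(3,1)=99.9145, V(3,2)=0.0000, V(3,3)=0.0000
(2,0): S=178.6950. Δ = (V_up−V_dn)/(S_up−S_dn) = (99.9145−196.4098)/(266.2555−169.7602) = -1.0000. V = [p*·99.9145 + (1−p*)·196.4098]/1.35 = 92.5420. B = V − Δ·S = 271.2370.
(2,1): S=280.2690. Δ = (V_up−V_dn)/(S_up−S_dn) = (0.0000−99.9145)/(417.6008−266.2555) = -0.6602. V = [p*·0.0000 + (1−p*)·99.9145]/1.35 = 19.1880. B = V − Δ·S = 204.2147.
(2,2): S=439.5798. Δ = (V_up−V_dn)/(S_up−S_dn) = (0.0000−0.0000)/(654.9739−417.6008) = 0.0000. V = [p*·0.0000 + (1−p*)·0.0000]/1.35 = 0.0000. B = V − Δ·S = 0.0000.
(1,0): S=188.1000. Δ = (V_up−V_dn)/(S_up−S_dn) = (19.1880−92.5420)/(280.2690−178.6950) = -0.7222. V = [p*·19.1880 + (1−p*)·92.5420]/1.35 = 28.3005. B = V − Δ·S = 164.1414.
(1,1): S=295.0200. Δ = (V_up−V_dn)/(S_up−S_dn) = (0.0000−19.1880)/(439.5798−280.2690) = -0.1204. V = [p*·0.0000 + (1−p*)·19.1880]/1.35 = 3.6849. B = V − Δ·S = 39.2182.
(0,0): S=198.0000. Δ = (V_up−V_dn)/(S_up−S_dn) = (3.6849−28.3005)/(295.0200−188.1000) = -0.2302. V = [p*·3.6849 + (1−p*)·28.3005]/1.35 = 7.4568. B = V − Δ·S = 53.0412.
Each (Δ,B) replicates both successor values, so the strategy is self-financing and V0 is arbitrage-free.

(0,0): Delta=-0.2302 Bond=53.0412
(1,0): Delta=-0.7222 Bond=164.1414
(1,1): Delta=-0.1204 Bond=39.2182
(2,0): Delta=-1.0000 Bond=271.2370
(2,1): Delta=-0.6602 Bond=204.2147
(2,2): Delta=0.0000 Bond=0.0000
V0=7.4568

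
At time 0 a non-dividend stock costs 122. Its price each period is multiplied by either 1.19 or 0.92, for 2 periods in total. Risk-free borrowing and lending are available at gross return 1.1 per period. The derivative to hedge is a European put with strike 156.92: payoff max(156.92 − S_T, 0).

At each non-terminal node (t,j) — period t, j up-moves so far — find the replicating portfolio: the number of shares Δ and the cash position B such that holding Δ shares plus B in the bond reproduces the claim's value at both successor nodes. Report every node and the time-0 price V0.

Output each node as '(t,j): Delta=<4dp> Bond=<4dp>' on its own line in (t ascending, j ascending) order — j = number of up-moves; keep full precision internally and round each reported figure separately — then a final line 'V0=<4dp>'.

(0,0): Delta=-0.7085 Bond=99.9407
(1,0): Delta=-1.0000 Bond=142.6545
(1,1): Delta=-0.5958 Bond=93.5749
V0=13.5057

Since d<R<u, set p* = (R−d)/(u−d) = 0.6667; price each node as the discounted p*-expectation of its children.
Terminal payoffs: V(2,0)=53.6592, V(2,1)=23.3544, V(2,2)=0.0000
(1,0): S=112.2400. Δ = (V_up−V_dn)/(S_up−S_dn) = (23.3544−53.6592)/(133.5656−103.2608) = -1.0000. V = [p*·23.3544 + (1−p*)·53.6592]/1.1 = 30.4145. B = V − Δ·S = 142.6545.
(1,1): S=145.1800. Δ = (V_up−V_dn)/(S_up−S_dn) = (0.0000−23.3544)/(172.7642−133.5656) = -0.5958. V = [p*·0.0000 + (1−p*)·23.3544]/1.1 = 7.0771. B = V − Δ·S = 93.5749.
(0,0): S=122.0000. Δ = (V_up−V_dn)/(S_up−S_dn) = (7.0771−30.4145)/(145.1800−112.2400) = -0.7085. V = [p*·7.0771 + (1−p*)·30.4145]/1.1 = 13.5057. B = V − Δ·S = 99.9407.
Root portfolio cost Δ·122+B reproduces V0=13.5057.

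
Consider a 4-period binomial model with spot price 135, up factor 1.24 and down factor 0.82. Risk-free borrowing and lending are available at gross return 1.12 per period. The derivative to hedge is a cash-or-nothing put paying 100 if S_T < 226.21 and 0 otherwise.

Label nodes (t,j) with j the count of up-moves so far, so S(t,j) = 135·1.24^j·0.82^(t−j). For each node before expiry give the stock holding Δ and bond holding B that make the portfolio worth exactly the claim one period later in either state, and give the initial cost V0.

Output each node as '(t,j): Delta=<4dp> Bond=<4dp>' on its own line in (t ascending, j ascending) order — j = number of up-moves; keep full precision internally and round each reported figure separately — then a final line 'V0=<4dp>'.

Under the risk-neutral measure, an up-move has probability p* = (R−d)/(u−d) = 0.7143 and values discount at R = 1.12.
Payoff layer (t=4): V(4,0)=100.0000, V(4,1)=100.0000, V(4,2)=100.0000, V(4,3)=100.0000, V(4,4)=0.0000
(3,0): S=74.4347. Δ = (V_up−V_dn)/(S_up−S_dn) = (100.0000−100.0000)/(92.2990−61.0364) = 0.0000. V = [p*·100.0000 + (1−p*)·100.0000]/1.12 = 89.2857. B = V − Δ·S = 89.2857.
(3,1): S=112.5598. Δ = (V_up−V_dn)/(S_up−S_dn) = (100.0000−100.0000)/(139.5741−92.2990) = 0.0000. V = [p*·100.0000 + (1−p*)·100.0000]/1.12 = 89.2857. B = V − Δ·S = 89.2857.
(3,2): S=170.2123. Δ = (V_up−V_dn)/(S_up−S_dn) = (100.0000−100.0000)/(211.0633−139.5741) = 0.0000. V = [p*·100.0000 + (1−p*)·100.0000]/1.12 = 89.2857. B = V − Δ·S = 89.2857.
(3,3): S=257.3942. Δ = (V_up−V_dn)/(S_up−S_dn) = (0.0000−100.0000)/(319.1689−211.0633) = -0.9250. V = [p*·0.0000 + (1−p*)·100.0000]/1.12 = 25.5102. B = V − Δ·S = 263.6054.
(2,0): S=90.7740. Δ = (V_up−V_dn)/(S_up−S_dn) = (89.2857−89.2857)/(112.5598−74.4347) = 0.0000. V = [p*·89.2857 + (1−p*)·89.2857]/1.12 = 79.7194. B = V − Δ·S = 79.7194.
(2,1): S=137.2680. Δ = (V_up−V_dn)/(S_up−S_dn) = (89.2857−89.2857)/(170.2123−112.5598) = 0.0000. V = [p*·89.2857 + (1−p*)·89.2857]/1.12 = 79.7194. B = V − Δ·S = 79.7194.
(2,2): S=207.5760. Δ = (V_up−V_dn)/(S_up−S_dn) = (25.5102−89.2857)/(257.3942−170.2123) = -0.7315. V = [p*·25.5102 + (1−p*)·89.2857]/1.12 = 39.0462. B = V − Δ·S = 190.8927.
(1,0): S=110.7000. Δ = (V_up−V_dn)/(S_up−S_dn) = (79.7194−79.7194)/(137.2680−90.7740) = 0.0000. V = [p*·79.7194 + (1−p*)·79.7194]/1.12 = 71.1780. B = V − Δ·S = 71.1780.
(1,1): S=167.4000. Δ = (V_up−V_dn)/(S_up−S_dn) = (39.0462−79.7194)/(207.5760−137.2680) = -0.5785. V = [p*·39.0462 + (1−p*)·79.7194]/1.12 = 45.2385. B = V − Δ·S = 142.0794.
(0,0): S=135.0000. Δ = (V_up−V_dn)/(S_up−S_dn) = (45.2385−71.1780)/(167.4000−110.7000) = -0.4575. V = [p*·45.2385 + (1−p*)·71.1780]/1.12 = 47.0088. B = V − Δ·S = 108.7695.
Self-financing check: at every node Δ·S+B equals the discounted successor values.

(0,0): Delta=-0.4575 Bond=108.7695
(1,0): Delta=0.0000 Bond=71.1780
(1,1): Delta=-0.5785 Bond=142.0794
(2,0): Delta=0.0000 Bond=79.7194
(2,1): Delta=0.0000 Bond=79.7194
(2,2): Delta=-0.7315 Bond=190.8927
(3,0): Delta=0.0000 Bond=89.2857
(3,1): Delta=0.0000 Bond=89.2857
(3,2): Delta=0.0000 Bond=89.2857
(3,3): Delta=-0.9250 Bond=263.6054
V0=47.0088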